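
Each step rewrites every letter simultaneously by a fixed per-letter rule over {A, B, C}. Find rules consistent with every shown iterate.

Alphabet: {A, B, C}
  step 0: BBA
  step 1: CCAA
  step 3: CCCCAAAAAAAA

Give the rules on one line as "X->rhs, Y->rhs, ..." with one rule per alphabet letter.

  step 0 ⇒ step 1: BBA ⇒ C·C·AA
    A ↦ AA
    B ↦ C
    C ↦ BB  (constrained at step 1)

A->AA, B->C, C->BB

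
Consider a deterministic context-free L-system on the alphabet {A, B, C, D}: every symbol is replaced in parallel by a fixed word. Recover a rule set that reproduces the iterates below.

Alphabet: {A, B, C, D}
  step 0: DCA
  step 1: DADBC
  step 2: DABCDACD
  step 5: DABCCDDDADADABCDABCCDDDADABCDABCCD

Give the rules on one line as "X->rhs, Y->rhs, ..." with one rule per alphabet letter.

  step 1 ⇒ step 2: DADBC ⇒ DA·BC·DA·C·D
    A ↦ BC
    B ↦ C
    C ↦ D
    D ↦ DA

A->BC, B->C, C->D, D->DA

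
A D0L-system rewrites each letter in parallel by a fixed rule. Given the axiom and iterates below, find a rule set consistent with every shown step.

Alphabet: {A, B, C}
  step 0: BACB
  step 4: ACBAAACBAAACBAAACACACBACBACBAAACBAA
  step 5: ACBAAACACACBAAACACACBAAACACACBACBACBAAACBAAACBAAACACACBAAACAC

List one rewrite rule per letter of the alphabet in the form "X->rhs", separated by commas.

  step 4 ⇒ step 5: ACBAAACBAAACBAAACACACBACBACBAAACBAA ⇒ AC·B·AA·AC·AC·AC·B·AA·AC·AC·AC·B·AA·AC·AC·AC·B·AC·B·AC·B·AA·AC·B·AA·AC·B·AA·AC·AC·AC·B·AA·AC·AC
    A ↦ AC
    B ↦ AA
    C ↦ B

A->AC, B->AA, C->B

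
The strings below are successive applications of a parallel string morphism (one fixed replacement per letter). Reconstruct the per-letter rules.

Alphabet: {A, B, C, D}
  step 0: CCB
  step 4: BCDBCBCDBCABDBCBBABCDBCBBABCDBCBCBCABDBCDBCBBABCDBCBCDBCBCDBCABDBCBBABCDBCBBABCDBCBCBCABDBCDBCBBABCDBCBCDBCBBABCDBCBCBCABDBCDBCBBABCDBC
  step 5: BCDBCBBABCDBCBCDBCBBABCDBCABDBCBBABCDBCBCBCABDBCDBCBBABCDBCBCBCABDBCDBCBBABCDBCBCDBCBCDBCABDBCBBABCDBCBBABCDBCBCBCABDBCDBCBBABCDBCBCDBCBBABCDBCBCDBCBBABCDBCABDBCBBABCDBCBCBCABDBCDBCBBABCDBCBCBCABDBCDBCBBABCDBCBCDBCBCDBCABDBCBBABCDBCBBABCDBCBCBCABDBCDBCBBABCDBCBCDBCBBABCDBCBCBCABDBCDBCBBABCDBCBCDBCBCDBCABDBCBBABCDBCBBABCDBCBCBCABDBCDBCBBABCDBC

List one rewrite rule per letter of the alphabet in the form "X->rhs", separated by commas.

  step 4 ⇒ step 5: BCDBCBCDBCABDBCBBABCDBCBBABCDBCBCBCABDBCDBCBBABCDBCBCDBCBCDBCABDBCBBABCDBCBBABCDBCBCBCABDBCDBCBBABCDBCBCDBCBBABCDBCBCBCABDBCDBCBBABCDBC ⇒ BC·DBC·BBA·BC·DBC·BC·DBC·BBA·BC·DBC·ABD·BC·BBA·BC·DBC·BC·BC·ABD·BC·DBC·BBA·BC·DBC·BC·BC·ABD·BC·DBC·BBA·BC·DBC·BC·DBC·BC·DBC·ABD·BC·BBA·BC·DBC·BBA·BC·DBC·BC·BC·ABD·BC·DBC·BBA·BC·DBC·BC·DBC·BBA·BC·DBC·BC·DBC·BBA·BC·DBC·ABD·BC·BBA·BC·DBC·BC·BC·ABD·BC·DBC·BBA·BC·DBC·BC·BC·ABD·BC·DBC·BBA·BC·DBC·BC·DBC·BC·DBC·ABD·BC·BBA·BC·DBC·BBA·BC·DBC·BC·BC·ABD·BC·DBC·BBA·BC·DBC·BC·DBC·BBA·BC·DBC·BC·BC·ABD·BC·DBC·BBA·BC·DBC·BC·DBC·BC·DBC·ABD·BC·BBA·BC·DBC·BBA·BC·DBC·BC·BC·ABD·BC·DBC·BBA·BC·DBC
    A ↦ ABD
    B ↦ BC
    C ↦ DBC
    D ↦ BBA

A->ABD, B->BC, C->DBC, D->BBA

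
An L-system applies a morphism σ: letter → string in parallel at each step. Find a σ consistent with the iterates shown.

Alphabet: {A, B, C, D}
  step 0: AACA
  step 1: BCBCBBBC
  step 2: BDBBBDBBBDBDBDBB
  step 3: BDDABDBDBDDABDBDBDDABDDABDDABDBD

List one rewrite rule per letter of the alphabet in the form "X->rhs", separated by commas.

A->BC, B->BD, C->BB, D->DA

  step 2 ⇒ step 3: BDBBBDBBBDBDBDBB ⇒ BD·DA·BD·BD·BD·DA·BD·BD·BD·DA·BD·DA·BD·DA·BD·BD
    B ↦ BD
    D ↦ DA
  step 0 ⇒ step 1: AACA ⇒ BC·BC·BB·BC
    A ↦ BC
  step 0 ⇒ step 1: AACA ⇒ BC·BC·BB·BC
    C ↦ BB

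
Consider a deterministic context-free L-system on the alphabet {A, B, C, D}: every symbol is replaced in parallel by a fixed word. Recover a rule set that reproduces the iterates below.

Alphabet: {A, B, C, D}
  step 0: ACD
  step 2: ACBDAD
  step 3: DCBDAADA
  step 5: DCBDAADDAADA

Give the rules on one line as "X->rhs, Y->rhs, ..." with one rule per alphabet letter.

A->D, B->DA, C->CB, D->A

  step 2 ⇒ step 3: ACBDAD ⇒ D·CB·DA·A·D·A
    A ↦ D
    B ↦ DA
    C ↦ CB
    D ↦ A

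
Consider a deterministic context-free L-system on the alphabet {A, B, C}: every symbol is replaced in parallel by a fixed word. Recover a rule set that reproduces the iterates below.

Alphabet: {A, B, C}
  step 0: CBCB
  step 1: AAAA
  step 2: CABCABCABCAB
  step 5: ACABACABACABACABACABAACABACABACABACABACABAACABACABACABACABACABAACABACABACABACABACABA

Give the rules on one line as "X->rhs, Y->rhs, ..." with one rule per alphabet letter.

A->CAB, B->A, C->A

  step 1 ⇒ step 2: AAAA ⇒ CAB·CAB·CAB·CAB
    A ↦ CAB
  step 0 ⇒ step 1: CBCB ⇒ A·A·A·A
    B ↦ A
  step 0 ⇒ step 1: CBCB ⇒ A·A·A·A
    C ↦ A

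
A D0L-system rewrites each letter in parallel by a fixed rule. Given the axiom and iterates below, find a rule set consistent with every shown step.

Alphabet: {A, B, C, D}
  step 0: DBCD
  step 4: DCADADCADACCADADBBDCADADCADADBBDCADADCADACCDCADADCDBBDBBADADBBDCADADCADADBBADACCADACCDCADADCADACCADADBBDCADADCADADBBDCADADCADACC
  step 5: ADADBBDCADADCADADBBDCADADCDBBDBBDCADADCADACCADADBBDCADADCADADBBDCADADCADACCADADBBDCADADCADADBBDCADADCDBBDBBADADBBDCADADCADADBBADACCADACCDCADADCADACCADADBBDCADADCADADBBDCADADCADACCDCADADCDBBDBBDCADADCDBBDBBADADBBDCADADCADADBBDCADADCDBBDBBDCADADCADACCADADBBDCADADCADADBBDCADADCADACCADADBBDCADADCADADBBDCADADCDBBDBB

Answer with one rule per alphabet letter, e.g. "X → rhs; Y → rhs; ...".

A->DC, B->C, C->DBB, D->ADA

  step 4 ⇒ step 5: DCADADCADACCADADBBDCADADCADADBBDCADADCADACCDCADADCDBBDBBADADBBDCADADCADADBBADACCADACCDCADADCADACCADADBBDCADADCADADBBDCADADCADACC ⇒ ADA·DBB·DC·ADA·DC·ADA·DBB·DC·ADA·DC·DBB·DBB·DC·ADA·DC·ADA·C·C·ADA·DBB·DC·ADA·DC·ADA·DBB·DC·ADA·DC·ADA·C·C·ADA·DBB·DC·ADA·DC·ADA·DBB·DC·ADA·DC·DBB·DBB·ADA·DBB·DC·ADA·DC·ADA·DBB·ADA·C·C·ADA·C·C·DC·ADA·DC·ADA·C·C·ADA·DBB·DC·ADA·DC·ADA·DBB·DC·ADA·DC·ADA·C·C·DC·ADA·DC·DBB·DBB·DC·ADA·DC·DBB·DBB·ADA·DBB·DC·ADA·DC·ADA·DBB·DC·ADA·DC·DBB·DBB·DC·ADA·DC·ADA·C·C·ADA·DBB·DC·ADA·DC·ADA·DBB·DC·ADA·DC·ADA·C·C·ADA·DBB·DC·ADA·DC·ADA·DBB·DC·ADA·DC·DBB·DBB
    A ↦ DC
    B ↦ C
    C ↦ DBB
    D ↦ ADA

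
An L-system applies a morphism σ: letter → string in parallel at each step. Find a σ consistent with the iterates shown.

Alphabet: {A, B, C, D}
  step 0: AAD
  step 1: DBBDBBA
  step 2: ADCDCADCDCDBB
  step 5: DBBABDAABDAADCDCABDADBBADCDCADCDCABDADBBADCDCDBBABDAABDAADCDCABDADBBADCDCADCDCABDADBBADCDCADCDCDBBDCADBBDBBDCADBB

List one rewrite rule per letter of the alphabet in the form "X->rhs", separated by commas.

  step 1 ⇒ step 2: DBBDBBA ⇒ A·DC·DC·A·DC·DC·DBB
    A ↦ DBB
    B ↦ DC
    D ↦ A
    C ↦ BDA  (constrained at step 2)

A->DBB, B->DC, C->BDA, D->A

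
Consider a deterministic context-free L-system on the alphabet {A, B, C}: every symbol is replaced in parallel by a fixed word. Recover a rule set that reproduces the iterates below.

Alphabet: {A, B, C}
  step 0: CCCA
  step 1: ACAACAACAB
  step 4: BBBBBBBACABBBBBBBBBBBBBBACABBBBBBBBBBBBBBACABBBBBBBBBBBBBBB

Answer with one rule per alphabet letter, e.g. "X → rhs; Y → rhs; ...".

  step 0 ⇒ step 1: CCCA ⇒ ACA·ACA·ACA·B
    A ↦ B
    C ↦ ACA
    B ↦ BB  (constrained at step 1)

A->B, B->BB, C->ACA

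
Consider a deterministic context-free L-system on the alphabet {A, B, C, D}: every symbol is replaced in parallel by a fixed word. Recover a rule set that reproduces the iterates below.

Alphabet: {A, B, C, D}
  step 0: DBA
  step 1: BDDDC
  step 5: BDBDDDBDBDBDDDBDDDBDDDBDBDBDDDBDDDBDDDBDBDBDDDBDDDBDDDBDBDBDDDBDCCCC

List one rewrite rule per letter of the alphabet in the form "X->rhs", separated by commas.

  step 0 ⇒ step 1: DBA ⇒ BD·DD·C
    A ↦ C
    B ↦ DD
    D ↦ BD
    C ↦ AA  (constrained at step 1)

A->C, B->DD, C->AA, D->BD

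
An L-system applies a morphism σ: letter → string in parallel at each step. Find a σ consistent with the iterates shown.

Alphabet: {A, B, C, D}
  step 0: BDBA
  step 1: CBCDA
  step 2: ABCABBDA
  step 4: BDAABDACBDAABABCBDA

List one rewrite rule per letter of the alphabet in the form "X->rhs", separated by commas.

A->DA, B->C, C->AB, D->B

  step 1 ⇒ step 2: CBCDA ⇒ AB·C·AB·B·DA
    A ↦ DA
    B ↦ C
    C ↦ AB
    D ↦ B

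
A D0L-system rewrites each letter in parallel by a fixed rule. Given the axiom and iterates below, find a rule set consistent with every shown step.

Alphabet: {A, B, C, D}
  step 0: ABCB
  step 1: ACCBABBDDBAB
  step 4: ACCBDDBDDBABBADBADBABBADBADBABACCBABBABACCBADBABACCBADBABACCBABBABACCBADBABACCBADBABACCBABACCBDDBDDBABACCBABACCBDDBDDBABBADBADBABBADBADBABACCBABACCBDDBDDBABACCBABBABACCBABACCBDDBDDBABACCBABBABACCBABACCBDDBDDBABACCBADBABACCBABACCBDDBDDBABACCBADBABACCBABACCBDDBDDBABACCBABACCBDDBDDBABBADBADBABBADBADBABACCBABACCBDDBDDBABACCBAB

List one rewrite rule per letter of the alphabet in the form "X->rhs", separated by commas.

A->ACC, B->BAB, C->BDD, D->BAD

  step 0 ⇒ step 1: ABCB ⇒ ACC·BAB·BDD·BAB
    A ↦ ACC
    B ↦ BAB
    C ↦ BDD
    D ↦ BAD  (constrained at step 1)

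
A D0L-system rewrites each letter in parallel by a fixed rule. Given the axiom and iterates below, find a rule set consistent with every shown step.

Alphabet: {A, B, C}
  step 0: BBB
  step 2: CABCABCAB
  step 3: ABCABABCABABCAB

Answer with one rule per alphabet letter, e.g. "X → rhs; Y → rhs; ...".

  step 2 ⇒ step 3: CABCABCAB ⇒ AB·C·AB·AB·C·AB·AB·C·AB
    A ↦ C
    B ↦ AB
    C ↦ AB

A->C, B->AB, C->AB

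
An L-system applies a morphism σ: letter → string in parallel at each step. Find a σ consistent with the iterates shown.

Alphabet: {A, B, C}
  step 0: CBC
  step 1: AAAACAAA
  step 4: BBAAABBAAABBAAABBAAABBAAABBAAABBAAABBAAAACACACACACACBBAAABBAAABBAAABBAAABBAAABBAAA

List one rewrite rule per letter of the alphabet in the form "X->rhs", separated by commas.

  step 0 ⇒ step 1: CBC ⇒ AAA·AC·AAA
    B ↦ AC
    C ↦ AAA
    A ↦ BB  (constrained at step 1)

A->BB, B->AC, C->AAA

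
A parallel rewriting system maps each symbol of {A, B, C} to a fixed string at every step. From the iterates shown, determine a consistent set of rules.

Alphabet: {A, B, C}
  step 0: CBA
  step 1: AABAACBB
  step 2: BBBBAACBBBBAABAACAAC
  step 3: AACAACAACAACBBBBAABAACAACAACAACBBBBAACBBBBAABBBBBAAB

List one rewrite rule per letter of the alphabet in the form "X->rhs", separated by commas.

  step 2 ⇒ step 3: BBBBAACBBBBAABAACAAC ⇒ AAC·AAC·AAC·AAC·BB·BB·AAB·AAC·AAC·AAC·AAC·BB·BB·AAC·BB·BB·AAB·BB·BB·AAB
    A ↦ BB
    B ↦ AAC
    C ↦ AAB

A->BB, B->AAC, C->AAB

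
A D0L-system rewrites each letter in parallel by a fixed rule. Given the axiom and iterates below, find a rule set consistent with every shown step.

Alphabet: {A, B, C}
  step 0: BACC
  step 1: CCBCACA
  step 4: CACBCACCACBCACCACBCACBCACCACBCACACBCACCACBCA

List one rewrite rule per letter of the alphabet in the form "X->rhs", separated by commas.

  step 0 ⇒ step 1: BACC ⇒ C·CB·CA·CA
    A ↦ CB
    B ↦ C
    C ↦ CA

A->CB, B->C, C->CA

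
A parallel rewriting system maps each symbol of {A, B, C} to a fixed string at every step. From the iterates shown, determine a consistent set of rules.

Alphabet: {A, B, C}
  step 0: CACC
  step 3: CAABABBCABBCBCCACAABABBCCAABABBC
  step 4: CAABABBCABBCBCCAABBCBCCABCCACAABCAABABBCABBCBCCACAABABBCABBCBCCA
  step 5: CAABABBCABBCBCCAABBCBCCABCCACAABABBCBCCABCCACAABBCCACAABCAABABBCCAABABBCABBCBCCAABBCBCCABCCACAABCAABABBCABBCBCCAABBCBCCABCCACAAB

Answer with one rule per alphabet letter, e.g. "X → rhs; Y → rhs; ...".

  step 4 ⇒ step 5: CAABABBCABBCBCCAABBCBCCABCCACAABCAABABBCABBCBCCACAABABBCABBCBCCA ⇒ CA·AB·AB·BC·AB·BC·BC·CA·AB·BC·BC·CA·BC·CA·CA·AB·AB·BC·BC·CA·BC·CA·CA·AB·BC·CA·CA·AB·CA·AB·AB·BC·CA·AB·AB·BC·AB·BC·BC·CA·AB·BC·BC·CA·BC·CA·CA·AB·CA·AB·AB·BC·AB·BC·BC·CA·AB·BC·BC·CA·BC·CA·CA·AB
    A ↦ AB
    B ↦ BC
    C ↦ CA

A->AB, B->BC, C->CA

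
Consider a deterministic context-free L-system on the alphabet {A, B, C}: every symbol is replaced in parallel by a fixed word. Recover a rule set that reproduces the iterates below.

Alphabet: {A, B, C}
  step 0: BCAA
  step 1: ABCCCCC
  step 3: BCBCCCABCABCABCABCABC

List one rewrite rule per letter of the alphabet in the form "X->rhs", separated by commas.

A->CC, B->A, C->BC

  step 0 ⇒ step 1: BCAA ⇒ A·BC·CC·CC
    A ↦ CC
    B ↦ A
    C ↦ BC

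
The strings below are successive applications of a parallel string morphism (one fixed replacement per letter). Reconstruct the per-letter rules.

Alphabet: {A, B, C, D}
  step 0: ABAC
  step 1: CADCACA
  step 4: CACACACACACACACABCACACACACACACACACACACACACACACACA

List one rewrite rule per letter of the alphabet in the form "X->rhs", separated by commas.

A->CA, B->D, C->CA, D->B

  step 0 ⇒ step 1: ABAC ⇒ CA·D·CA·CA
    A ↦ CA
    B ↦ D
    C ↦ CA
    D ↦ B  (constrained at step 1)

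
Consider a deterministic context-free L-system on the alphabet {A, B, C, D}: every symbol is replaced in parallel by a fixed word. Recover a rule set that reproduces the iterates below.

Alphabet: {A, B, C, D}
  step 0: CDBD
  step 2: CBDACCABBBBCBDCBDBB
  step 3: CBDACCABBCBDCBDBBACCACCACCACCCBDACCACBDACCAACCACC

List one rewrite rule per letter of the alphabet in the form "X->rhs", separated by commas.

A->BB, B->ACC, C->CBD, D->A

  step 2 ⇒ step 3: CBDACCABBBBCBDCBDBB ⇒ CBD·ACC·A·BB·CBD·CBD·BB·ACC·ACC·ACC·ACC·CBD·ACC·A·CBD·ACC·A·ACC·ACC
    A ↦ BB
    B ↦ ACC
    C ↦ CBD
    D ↦ A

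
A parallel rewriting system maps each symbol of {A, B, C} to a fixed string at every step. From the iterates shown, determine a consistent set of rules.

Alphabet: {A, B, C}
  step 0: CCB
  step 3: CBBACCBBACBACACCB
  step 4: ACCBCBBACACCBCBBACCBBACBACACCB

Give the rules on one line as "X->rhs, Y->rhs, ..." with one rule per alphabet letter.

A->B, B->CB, C->AC

  step 3 ⇒ step 4: CBBACCBBACBACACCB ⇒ AC·CB·CB·B·AC·AC·CB·CB·B·AC·CB·B·AC·B·AC·AC·CB
    A ↦ B
    B ↦ CB
    C ↦ AC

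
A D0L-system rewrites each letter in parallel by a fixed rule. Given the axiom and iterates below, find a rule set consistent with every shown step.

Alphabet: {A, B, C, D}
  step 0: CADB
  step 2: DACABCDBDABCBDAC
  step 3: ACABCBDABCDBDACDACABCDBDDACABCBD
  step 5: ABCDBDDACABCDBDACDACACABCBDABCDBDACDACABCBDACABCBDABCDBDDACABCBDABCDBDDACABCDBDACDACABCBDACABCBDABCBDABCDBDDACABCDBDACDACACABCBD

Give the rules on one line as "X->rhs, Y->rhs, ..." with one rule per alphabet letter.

A->ABC, B->D, C->BD, D->AC

  step 2 ⇒ step 3: DACABCDBDABCBDAC ⇒ AC·ABC·BD·ABC·D·BD·AC·D·AC·ABC·D·BD·D·AC·ABC·BD
    A ↦ ABC
    B ↦ D
    C ↦ BD
    D ↦ AC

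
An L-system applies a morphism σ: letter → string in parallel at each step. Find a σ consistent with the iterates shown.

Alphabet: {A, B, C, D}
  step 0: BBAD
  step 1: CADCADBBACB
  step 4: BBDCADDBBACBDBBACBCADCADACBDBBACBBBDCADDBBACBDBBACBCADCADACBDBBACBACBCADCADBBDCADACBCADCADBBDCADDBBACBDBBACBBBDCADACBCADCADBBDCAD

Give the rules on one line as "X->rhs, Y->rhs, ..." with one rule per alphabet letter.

  step 0 ⇒ step 1: BBAD ⇒ CAD·CAD·BB·ACB
    A ↦ BB
    B ↦ CAD
    D ↦ ACB
    C ↦ D  (constrained at step 1)

A->BB, B->CAD, C->D, D->ACB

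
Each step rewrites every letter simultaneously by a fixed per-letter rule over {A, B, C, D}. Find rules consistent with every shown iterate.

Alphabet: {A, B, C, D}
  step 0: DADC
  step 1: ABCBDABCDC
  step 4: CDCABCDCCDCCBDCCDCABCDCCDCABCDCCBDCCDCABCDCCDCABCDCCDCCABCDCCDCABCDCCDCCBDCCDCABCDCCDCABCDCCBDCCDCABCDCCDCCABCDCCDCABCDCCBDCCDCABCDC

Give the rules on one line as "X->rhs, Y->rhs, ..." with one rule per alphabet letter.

  step 0 ⇒ step 1: DADC ⇒ AB·CBD·AB·CDC
    A ↦ CBD
    C ↦ CDC
    D ↦ AB
    B ↦ C  (constrained at step 1)

A->CBD, B->C, C->CDC, D->AB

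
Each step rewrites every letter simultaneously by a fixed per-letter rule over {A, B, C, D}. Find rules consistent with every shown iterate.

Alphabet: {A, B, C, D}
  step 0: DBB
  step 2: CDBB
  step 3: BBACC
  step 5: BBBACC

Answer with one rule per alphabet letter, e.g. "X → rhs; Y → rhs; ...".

A->D, B->C, C->B, D->BA

  step 2 ⇒ step 3: CDBB ⇒ B·BA·C·C
    B ↦ C
    C ↦ B
    D ↦ BA
    A ↦ D  (constrained at step 3)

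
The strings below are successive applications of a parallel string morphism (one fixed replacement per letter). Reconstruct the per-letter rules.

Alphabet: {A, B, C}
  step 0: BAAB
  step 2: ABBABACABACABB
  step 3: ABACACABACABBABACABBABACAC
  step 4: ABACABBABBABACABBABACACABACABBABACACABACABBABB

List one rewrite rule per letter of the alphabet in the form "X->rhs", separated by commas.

A->AB, B->AC, C->B

  step 3 ⇒ step 4: ABACACABACABBABACABBABACAC ⇒ AB·AC·AB·B·AB·B·AB·AC·AB·B·AB·AC·AC·AB·AC·AB·B·AB·AC·AC·AB·AC·AB·B·AB·B
    A ↦ AB
    B ↦ AC
    C ↦ B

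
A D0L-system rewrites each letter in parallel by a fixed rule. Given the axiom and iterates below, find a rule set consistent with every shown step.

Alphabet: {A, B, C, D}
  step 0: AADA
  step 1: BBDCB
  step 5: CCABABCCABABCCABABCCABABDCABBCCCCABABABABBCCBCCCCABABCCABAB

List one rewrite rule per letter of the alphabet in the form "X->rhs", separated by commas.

A->B, B->CC, C->AB, D->DC

  step 0 ⇒ step 1: AADA ⇒ B·B·DC·B
    A ↦ B
    D ↦ DC
    B ↦ CC  (constrained at step 1)
    C ↦ AB  (constrained at step 1)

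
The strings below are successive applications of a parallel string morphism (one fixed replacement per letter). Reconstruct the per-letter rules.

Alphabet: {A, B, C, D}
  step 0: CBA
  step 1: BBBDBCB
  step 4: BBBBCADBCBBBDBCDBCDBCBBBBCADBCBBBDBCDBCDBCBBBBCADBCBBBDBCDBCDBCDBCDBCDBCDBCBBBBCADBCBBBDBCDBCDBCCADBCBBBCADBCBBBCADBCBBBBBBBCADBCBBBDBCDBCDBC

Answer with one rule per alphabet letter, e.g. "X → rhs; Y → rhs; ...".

  step 0 ⇒ step 1: CBA ⇒ BBB·DBC·B
    A ↦ B
    B ↦ DBC
    C ↦ BBB
    D ↦ CA  (constrained at step 1)

A->B, B->DBC, C->BBB, D->CA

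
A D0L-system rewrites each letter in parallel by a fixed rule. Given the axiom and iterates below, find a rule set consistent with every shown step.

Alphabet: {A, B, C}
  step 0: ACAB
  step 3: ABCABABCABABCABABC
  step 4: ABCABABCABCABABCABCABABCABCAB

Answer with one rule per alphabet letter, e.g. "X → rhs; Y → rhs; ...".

  step 3 ⇒ step 4: ABCABABCABABCABABC ⇒ AB·C·AB·AB·C·AB·C·AB·AB·C·AB·C·AB·AB·C·AB·C·AB
    A ↦ AB
    B ↦ C
    C ↦ AB

A->AB, B->C, C->AB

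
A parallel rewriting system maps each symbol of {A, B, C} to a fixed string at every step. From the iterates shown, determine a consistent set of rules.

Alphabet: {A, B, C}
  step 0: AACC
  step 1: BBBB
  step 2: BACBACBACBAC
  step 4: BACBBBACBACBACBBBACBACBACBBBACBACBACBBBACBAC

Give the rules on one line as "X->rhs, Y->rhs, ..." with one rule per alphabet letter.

  step 1 ⇒ step 2: BBBB ⇒ BAC·BAC·BAC·BAC
    B ↦ BAC
  step 0 ⇒ step 1: AACC ⇒ B·B·B·B
    A ↦ B
  step 0 ⇒ step 1: AACC ⇒ B·B·B·B
    C ↦ B

A->B, B->BAC, C->B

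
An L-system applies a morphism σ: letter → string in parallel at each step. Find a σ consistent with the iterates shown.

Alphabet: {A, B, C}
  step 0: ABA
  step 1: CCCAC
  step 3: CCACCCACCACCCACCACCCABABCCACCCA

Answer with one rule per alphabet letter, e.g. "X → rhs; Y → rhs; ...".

  step 0 ⇒ step 1: ABA ⇒ C·CCA·C
    A ↦ C
    B ↦ CCA
    C ↦ BAB  (constrained at step 1)

A->C, B->CCA, C->BAB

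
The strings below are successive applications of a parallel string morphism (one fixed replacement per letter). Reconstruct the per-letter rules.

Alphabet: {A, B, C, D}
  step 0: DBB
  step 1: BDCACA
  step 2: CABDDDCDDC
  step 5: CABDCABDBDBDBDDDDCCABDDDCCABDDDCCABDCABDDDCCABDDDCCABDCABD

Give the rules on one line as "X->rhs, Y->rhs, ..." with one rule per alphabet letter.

A->DC, B->CA, C->D, D->BD

  step 1 ⇒ step 2: BDCACA ⇒ CA·BD·D·DC·D·DC
    A ↦ DC
    B ↦ CA
    C ↦ D
    D ↦ BD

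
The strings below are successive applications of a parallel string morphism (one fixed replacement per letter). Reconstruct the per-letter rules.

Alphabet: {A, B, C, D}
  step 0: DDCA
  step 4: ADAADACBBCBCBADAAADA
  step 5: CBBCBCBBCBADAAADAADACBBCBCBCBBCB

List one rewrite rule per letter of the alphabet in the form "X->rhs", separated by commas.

A->CB, B->A, C->AD, D->B

  step 4 ⇒ step 5: ADAADACBBCBCBADAAADA ⇒ CB·B·CB·CB·B·CB·AD·A·A·AD·A·AD·A·CB·B·CB·CB·CB·B·CB
    A ↦ CB
    B ↦ A
    C ↦ AD
    D ↦ B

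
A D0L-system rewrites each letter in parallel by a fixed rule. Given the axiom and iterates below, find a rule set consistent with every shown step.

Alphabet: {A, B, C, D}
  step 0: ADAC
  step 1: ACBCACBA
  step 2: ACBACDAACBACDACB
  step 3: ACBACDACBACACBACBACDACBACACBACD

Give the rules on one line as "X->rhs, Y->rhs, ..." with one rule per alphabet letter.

  step 2 ⇒ step 3: ACBACDAACBACDACB ⇒ ACB·A·CD·ACB·A·C·ACB·ACB·A·CD·ACB·A·C·ACB·A·CD
    A ↦ ACB
    B ↦ CD
    C ↦ A
    D ↦ C

A->ACB, B->CD, C->A, D->C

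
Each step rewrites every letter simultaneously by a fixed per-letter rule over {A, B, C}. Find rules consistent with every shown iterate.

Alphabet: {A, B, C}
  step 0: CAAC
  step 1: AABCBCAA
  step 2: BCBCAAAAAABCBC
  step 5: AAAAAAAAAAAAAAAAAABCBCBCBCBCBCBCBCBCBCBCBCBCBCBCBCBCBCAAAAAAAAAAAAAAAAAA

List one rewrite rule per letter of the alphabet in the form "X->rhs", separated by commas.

A->BC, B->A, C->AA

  step 1 ⇒ step 2: AABCBCAA ⇒ BC·BC·A·AA·A·AA·BC·BC
    A ↦ BC
    B ↦ A
    C ↦ AA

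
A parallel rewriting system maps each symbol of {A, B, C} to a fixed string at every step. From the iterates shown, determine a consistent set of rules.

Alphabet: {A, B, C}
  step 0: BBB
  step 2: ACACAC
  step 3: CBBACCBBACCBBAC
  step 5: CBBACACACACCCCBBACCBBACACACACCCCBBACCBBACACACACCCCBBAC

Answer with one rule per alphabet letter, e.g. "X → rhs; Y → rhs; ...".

  step 2 ⇒ step 3: ACACAC ⇒ CBB·AC·CBB·AC·CBB·AC
    A ↦ CBB
    C ↦ AC
    B ↦ C  (constrained at step 0)

A->CBB, B->C, C->AC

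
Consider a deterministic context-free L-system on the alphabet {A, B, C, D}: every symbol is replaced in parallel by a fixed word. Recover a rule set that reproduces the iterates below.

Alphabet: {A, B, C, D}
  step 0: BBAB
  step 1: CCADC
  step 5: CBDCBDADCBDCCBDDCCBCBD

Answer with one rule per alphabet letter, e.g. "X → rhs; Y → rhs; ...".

  step 0 ⇒ step 1: BBAB ⇒ C·C·AD·C
    A ↦ AD
    B ↦ C
    C ↦ D  (constrained at step 1)
    D ↦ CB  (constrained at step 1)

A->AD, B->C, C->D, D->CB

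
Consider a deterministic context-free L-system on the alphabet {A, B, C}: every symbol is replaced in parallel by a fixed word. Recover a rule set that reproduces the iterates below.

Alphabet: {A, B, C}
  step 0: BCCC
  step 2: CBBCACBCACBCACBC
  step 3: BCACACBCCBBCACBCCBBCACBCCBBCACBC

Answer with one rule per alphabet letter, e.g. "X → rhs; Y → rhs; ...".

  step 2 ⇒ step 3: CBBCACBCACBCACBC ⇒ BC·AC·AC·BC·CB·BC·AC·BC·CB·BC·AC·BC·CB·BC·AC·BC
    A ↦ CB
    B ↦ AC
    C ↦ BC

A->CB, B->AC, C->BC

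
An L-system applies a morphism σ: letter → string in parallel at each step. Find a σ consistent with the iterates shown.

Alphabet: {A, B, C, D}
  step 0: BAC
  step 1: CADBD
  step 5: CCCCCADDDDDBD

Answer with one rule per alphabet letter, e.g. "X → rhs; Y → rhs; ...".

  step 0 ⇒ step 1: BAC ⇒ CA·DB·D
    A ↦ DB
    B ↦ CA
    C ↦ D
    D ↦ C  (constrained at step 1)

A->DB, B->CA, C->D, D->C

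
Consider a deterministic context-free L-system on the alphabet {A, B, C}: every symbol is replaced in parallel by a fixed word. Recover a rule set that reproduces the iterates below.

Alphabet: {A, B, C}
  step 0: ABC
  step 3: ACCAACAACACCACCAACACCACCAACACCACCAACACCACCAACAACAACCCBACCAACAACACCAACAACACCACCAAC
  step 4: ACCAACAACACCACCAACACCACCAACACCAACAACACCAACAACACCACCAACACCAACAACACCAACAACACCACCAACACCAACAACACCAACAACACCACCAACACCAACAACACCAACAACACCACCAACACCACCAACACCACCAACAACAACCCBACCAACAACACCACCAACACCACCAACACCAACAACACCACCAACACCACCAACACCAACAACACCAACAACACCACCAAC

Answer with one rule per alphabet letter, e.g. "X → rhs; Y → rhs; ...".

A->ACC, B->CCB, C->AAC

  step 3 ⇒ step 4: ACCAACAACACCACCAACACCACCAACACCACCAACACCACCAACAACAACCCBACCAACAACACCAACAACACCACCAAC ⇒ ACC·AAC·AAC·ACC·ACC·AAC·ACC·ACC·AAC·ACC·AAC·AAC·ACC·AAC·AAC·ACC·ACC·AAC·ACC·AAC·AAC·ACC·AAC·AAC·ACC·ACC·AAC·ACC·AAC·AAC·ACC·AAC·AAC·ACC·ACC·AAC·ACC·AAC·AAC·ACC·AAC·AAC·ACC·ACC·AAC·ACC·ACC·AAC·ACC·ACC·AAC·AAC·AAC·CCB·ACC·AAC·AAC·ACC·ACC·AAC·ACC·ACC·AAC·ACC·AAC·AAC·ACC·ACC·AAC·ACC·ACC·AAC·ACC·AAC·AAC·ACC·AAC·AAC·ACC·ACC·AAC
    A ↦ ACC
    B ↦ CCB
    C ↦ AAC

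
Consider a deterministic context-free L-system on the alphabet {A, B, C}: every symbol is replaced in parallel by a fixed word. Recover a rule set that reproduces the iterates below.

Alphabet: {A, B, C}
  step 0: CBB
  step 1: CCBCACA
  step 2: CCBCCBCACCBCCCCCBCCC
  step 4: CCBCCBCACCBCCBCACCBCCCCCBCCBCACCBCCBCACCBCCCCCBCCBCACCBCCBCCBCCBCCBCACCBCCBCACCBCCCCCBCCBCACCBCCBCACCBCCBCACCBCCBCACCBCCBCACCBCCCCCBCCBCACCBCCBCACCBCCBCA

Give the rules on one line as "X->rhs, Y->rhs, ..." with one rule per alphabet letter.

A->CCC, B->CA, C->CCB

  step 1 ⇒ step 2: CCBCACA ⇒ CCB·CCB·CA·CCB·CCC·CCB·CCC
    A ↦ CCC
    B ↦ CA
    C ↦ CCB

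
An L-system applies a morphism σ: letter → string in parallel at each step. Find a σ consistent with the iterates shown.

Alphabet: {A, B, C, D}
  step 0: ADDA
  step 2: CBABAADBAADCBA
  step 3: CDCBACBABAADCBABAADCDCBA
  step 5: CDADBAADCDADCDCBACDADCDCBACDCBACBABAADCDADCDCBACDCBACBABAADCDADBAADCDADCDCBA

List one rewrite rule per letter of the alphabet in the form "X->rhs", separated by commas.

  step 2 ⇒ step 3: CBABAADBAADCBA ⇒ CD·C·BA·C·BA·BA·AD·C·BA·BA·AD·CD·C·BA
    A ↦ BA
    B ↦ C
    C ↦ CD
    D ↦ AD

A->BA, B->C, C->CD, D->AD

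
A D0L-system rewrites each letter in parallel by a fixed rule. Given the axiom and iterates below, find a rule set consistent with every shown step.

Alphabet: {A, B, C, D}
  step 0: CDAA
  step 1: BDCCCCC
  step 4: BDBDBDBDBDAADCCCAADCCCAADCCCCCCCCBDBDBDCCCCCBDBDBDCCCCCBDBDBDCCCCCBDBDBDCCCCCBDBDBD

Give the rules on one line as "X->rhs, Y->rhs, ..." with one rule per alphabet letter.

  step 0 ⇒ step 1: CDAA ⇒ BD·CCC·C·C
    A ↦ C
    C ↦ BD
    D ↦ CCC
    B ↦ AAD  (constrained at step 1)

A->C, B->AAD, C->BD, D->CCC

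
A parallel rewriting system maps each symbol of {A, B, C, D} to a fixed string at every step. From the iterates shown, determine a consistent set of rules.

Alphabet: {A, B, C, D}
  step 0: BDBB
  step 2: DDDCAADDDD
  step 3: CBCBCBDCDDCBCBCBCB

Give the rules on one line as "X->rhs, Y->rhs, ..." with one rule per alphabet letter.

A->D, B->AA, C->DC, D->CB

  step 2 ⇒ step 3: DDDCAADDDD ⇒ CB·CB·CB·DC·D·D·CB·CB·CB·CB
    A ↦ D
    C ↦ DC
    D ↦ CB
    B ↦ AA  (constrained at step 0)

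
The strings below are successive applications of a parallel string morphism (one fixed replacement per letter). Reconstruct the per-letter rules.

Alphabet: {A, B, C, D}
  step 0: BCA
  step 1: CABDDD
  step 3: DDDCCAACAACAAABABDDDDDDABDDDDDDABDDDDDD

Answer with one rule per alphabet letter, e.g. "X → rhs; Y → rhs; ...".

A->DDD, B->C, C->AB, D->CAA

  step 0 ⇒ step 1: BCA ⇒ C·AB·DDD
    A ↦ DDD
    B ↦ C
    C ↦ AB
    D ↦ CAA  (constrained at step 1)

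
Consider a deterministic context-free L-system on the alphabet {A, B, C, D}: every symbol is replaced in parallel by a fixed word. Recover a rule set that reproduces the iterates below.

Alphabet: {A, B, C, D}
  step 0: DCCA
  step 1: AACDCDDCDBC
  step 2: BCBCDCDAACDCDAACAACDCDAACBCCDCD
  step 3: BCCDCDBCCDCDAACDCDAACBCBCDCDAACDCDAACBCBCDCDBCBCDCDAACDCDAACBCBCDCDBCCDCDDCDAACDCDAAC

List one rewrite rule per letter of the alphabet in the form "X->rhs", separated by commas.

A->BC, B->BCC, C->DCD, D->AAC

  step 2 ⇒ step 3: BCBCDCDAACDCDAACAACDCDAACBCCDCD ⇒ BCC·DCD·BCC·DCD·AAC·DCD·AAC·BC·BC·DCD·AAC·DCD·AAC·BC·BC·DCD·BC·BC·DCD·AAC·DCD·AAC·BC·BC·DCD·BCC·DCD·DCD·AAC·DCD·AAC
    A ↦ BC
    B ↦ BCC
    C ↦ DCD
    D ↦ AAC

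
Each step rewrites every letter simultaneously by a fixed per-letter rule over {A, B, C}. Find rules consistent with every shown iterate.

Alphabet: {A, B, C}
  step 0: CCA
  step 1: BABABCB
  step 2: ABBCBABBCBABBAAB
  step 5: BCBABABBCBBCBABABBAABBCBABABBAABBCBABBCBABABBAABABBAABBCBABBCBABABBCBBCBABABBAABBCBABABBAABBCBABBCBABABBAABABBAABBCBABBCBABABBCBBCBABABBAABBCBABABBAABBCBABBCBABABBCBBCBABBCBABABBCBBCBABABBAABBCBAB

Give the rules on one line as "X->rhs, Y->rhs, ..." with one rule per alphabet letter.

A->BCB, B->AB, C->BA

  step 1 ⇒ step 2: BABABCB ⇒ AB·BCB·AB·BCB·AB·BA·AB
    A ↦ BCB
    B ↦ AB
    C ↦ BA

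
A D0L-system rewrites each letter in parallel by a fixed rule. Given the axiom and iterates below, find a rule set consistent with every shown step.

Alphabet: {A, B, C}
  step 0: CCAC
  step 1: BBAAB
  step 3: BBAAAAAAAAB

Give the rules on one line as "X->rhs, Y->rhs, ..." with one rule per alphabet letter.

A->AA, B->C, C->B

  step 0 ⇒ step 1: CCAC ⇒ B·B·AA·B
    A ↦ AA
    C ↦ B
    B ↦ C  (constrained at step 1)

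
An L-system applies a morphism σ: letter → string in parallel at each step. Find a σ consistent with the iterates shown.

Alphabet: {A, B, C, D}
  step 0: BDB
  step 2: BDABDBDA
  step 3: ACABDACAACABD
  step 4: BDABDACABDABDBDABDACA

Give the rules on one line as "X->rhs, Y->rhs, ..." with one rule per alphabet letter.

A->BD, B->AC, C->A, D->A

  step 3 ⇒ step 4: ACABDACAACABD ⇒ BD·A·BD·AC·A·BD·A·BD·BD·A·BD·AC·A
    A ↦ BD
    B ↦ AC
    C ↦ A
    D ↦ A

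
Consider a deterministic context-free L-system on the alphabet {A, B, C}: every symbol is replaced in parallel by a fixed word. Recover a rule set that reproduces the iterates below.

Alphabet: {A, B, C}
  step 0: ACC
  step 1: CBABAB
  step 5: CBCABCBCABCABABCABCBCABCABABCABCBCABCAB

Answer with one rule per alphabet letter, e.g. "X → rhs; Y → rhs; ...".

A->CB, B->C, C->AB

  step 0 ⇒ step 1: ACC ⇒ CB·AB·AB
    A ↦ CB
    C ↦ AB
    B ↦ C  (constrained at step 1)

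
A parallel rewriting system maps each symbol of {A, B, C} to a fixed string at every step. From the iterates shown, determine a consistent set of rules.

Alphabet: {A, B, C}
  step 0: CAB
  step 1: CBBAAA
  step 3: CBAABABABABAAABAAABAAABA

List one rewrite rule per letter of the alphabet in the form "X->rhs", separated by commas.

A->BA, B->AA, C->CB

  step 0 ⇒ step 1: CAB ⇒ CB·BA·AA
    A ↦ BA
    B ↦ AA
    C ↦ CB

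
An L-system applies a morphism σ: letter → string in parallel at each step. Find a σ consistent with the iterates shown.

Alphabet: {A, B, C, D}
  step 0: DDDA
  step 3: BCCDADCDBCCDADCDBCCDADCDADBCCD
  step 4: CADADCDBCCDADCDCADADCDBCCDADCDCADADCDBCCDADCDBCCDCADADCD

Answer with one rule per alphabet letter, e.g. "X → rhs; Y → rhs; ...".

  step 3 ⇒ step 4: BCCDADCDBCCDADCDBCCDADCDADBCCD ⇒ C·AD·AD·CD·BC·CD·AD·CD·C·AD·AD·CD·BC·CD·AD·CD·C·AD·AD·CD·BC·CD·AD·CD·BC·CD·C·AD·AD·CD
    A ↦ BC
    B ↦ C
    C ↦ AD
    D ↦ CD

A->BC, B->C, C->AD, D->CD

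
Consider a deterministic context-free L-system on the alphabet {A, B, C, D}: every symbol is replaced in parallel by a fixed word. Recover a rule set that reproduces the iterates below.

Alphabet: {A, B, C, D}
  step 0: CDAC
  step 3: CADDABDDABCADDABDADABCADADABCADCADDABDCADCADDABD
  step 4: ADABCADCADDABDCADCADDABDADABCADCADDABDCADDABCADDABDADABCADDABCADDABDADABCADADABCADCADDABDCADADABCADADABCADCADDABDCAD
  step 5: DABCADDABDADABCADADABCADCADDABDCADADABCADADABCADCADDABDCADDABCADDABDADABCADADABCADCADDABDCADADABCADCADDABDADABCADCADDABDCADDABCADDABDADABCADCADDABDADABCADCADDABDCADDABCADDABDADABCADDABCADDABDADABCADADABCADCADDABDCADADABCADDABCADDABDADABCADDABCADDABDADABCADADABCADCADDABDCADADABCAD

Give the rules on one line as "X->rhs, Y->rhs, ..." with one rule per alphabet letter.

A->DAB, B->D, C->A, D->CAD

  step 4 ⇒ step 5: ADABCADCADDABDCADCADDABDADABCADCADDABDCADDABCADDABDADABCADDABCADDABDADABCADADABCADCADDABDCADADABCADADABCADCADDABDCAD ⇒ DAB·CAD·DAB·D·A·DAB·CAD·A·DAB·CAD·CAD·DAB·D·CAD·A·DAB·CAD·A·DAB·CAD·CAD·DAB·D·CAD·DAB·CAD·DAB·D·A·DAB·CAD·A·DAB·CAD·CAD·DAB·D·CAD·A·DAB·CAD·CAD·DAB·D·A·DAB·CAD·CAD·DAB·D·CAD·DAB·CAD·DAB·D·A·DAB·CAD·CAD·DAB·D·A·DAB·CAD·CAD·DAB·D·CAD·DAB·CAD·DAB·D·A·DAB·CAD·DAB·CAD·DAB·D·A·DAB·CAD·A·DAB·CAD·CAD·DAB·D·CAD·A·DAB·CAD·DAB·CAD·DAB·D·A·DAB·CAD·DAB·CAD·DAB·D·A·DAB·CAD·A·DAB·CAD·CAD·DAB·D·CAD·A·DAB·CAD
    A ↦ DAB
    B ↦ D
    C ↦ A
    D ↦ CAD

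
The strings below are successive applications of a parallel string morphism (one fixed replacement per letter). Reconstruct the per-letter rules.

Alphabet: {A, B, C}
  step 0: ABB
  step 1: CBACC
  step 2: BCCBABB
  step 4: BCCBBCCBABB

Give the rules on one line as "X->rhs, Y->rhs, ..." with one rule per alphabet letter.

  step 1 ⇒ step 2: CBACC ⇒ B·C·CBA·B·B
    A ↦ CBA
    B ↦ C
    C ↦ B

A->CBA, B->C, C->B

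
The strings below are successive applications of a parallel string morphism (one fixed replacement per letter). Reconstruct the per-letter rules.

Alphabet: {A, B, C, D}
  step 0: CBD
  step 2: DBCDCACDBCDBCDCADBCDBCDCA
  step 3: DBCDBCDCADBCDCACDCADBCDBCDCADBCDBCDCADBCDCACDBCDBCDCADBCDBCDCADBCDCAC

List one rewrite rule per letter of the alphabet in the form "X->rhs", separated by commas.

  step 2 ⇒ step 3: DBCDCACDBCDBCDCADBCDBCDCA ⇒ DBC·DBC·DCA·DBC·DCA·C·DCA·DBC·DBC·DCA·DBC·DBC·DCA·DBC·DCA·C·DBC·DBC·DCA·DBC·DBC·DCA·DBC·DCA·C
    A ↦ C
    B ↦ DBC
    C ↦ DCA
    D ↦ DBC

A->C, B->DBC, C->DCA, D->DBC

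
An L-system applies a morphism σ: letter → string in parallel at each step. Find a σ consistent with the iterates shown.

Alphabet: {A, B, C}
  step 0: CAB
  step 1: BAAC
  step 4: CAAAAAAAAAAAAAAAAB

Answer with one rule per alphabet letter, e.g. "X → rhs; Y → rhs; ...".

A->AA, B->C, C->B

  step 0 ⇒ step 1: CAB ⇒ B·AA·C
    A ↦ AA
    B ↦ C
    C ↦ B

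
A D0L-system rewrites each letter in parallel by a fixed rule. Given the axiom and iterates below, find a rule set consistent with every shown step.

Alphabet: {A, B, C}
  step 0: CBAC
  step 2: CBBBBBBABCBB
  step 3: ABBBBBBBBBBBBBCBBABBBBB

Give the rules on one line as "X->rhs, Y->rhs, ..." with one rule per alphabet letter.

A->C, B->BB, C->AB

  step 2 ⇒ step 3: CBBBBBBABCBB ⇒ AB·BB·BB·BB·BB·BB·BB·C·BB·AB·BB·BB
    A ↦ C
    B ↦ BB
    C ↦ AB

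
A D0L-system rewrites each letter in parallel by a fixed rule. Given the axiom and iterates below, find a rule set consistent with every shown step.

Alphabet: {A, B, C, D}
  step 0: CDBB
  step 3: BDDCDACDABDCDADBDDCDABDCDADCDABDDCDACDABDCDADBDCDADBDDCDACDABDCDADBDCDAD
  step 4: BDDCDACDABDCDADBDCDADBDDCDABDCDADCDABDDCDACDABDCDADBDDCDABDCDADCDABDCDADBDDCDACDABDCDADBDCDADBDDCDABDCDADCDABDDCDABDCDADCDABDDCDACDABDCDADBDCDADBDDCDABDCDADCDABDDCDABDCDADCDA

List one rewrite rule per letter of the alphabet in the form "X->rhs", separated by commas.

A->D, B->BDD, C->BD, D->CDA

  step 3 ⇒ step 4: BDDCDACDABDCDADBDDCDABDCDADCDABDDCDACDABDCDADBDCDADBDDCDACDABDCDADBDCDAD ⇒ BDD·CDA·CDA·BD·CDA·D·BD·CDA·D·BDD·CDA·BD·CDA·D·CDA·BDD·CDA·CDA·BD·CDA·D·BDD·CDA·BD·CDA·D·CDA·BD·CDA·D·BDD·CDA·CDA·BD·CDA·D·BD·CDA·D·BDD·CDA·BD·CDA·D·CDA·BDD·CDA·BD·CDA·D·CDA·BDD·CDA·CDA·BD·CDA·D·BD·CDA·D·BDD·CDA·BD·CDA·D·CDA·BDD·CDA·BD·CDA·D·CDA
    A ↦ D
    B ↦ BDD
    C ↦ BD
    D ↦ CDA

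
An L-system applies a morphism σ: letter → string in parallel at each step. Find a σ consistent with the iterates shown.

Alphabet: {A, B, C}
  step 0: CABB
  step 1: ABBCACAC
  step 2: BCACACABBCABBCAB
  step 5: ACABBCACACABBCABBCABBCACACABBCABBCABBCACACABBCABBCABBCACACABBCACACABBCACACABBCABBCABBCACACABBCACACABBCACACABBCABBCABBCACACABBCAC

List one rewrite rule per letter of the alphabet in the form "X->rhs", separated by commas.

A->BC, B->AC, C->AB

  step 1 ⇒ step 2: ABBCACAC ⇒ BC·AC·AC·AB·BC·AB·BC·AB
    A ↦ BC
    B ↦ AC
    C ↦ AB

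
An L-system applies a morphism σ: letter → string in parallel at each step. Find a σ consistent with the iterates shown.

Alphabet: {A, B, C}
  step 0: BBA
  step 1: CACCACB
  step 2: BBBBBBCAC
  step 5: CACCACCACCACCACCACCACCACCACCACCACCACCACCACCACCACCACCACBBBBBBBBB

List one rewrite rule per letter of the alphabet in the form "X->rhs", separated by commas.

A->B, B->CAC, C->B

  step 1 ⇒ step 2: CACCACB ⇒ B·B·B·B·B·B·CAC
    A ↦ B
    B ↦ CAC
    C ↦ B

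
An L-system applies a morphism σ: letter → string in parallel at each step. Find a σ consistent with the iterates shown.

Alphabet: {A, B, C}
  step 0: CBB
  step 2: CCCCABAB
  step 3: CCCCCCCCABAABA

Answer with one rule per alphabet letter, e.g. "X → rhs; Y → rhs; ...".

A->AB, B->A, C->CC

  step 2 ⇒ step 3: CCCCABAB ⇒ CC·CC·CC·CC·AB·A·AB·A
    A ↦ AB
    B ↦ A
    C ↦ CC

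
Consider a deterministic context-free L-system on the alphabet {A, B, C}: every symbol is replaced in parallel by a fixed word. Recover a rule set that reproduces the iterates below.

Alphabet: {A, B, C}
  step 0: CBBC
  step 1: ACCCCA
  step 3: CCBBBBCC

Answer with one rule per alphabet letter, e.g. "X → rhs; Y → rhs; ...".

A->B, B->CC, C->A

  step 0 ⇒ step 1: CBBC ⇒ A·CC·CC·A
    B ↦ CC
    C ↦ A
    A ↦ B  (constrained at step 1)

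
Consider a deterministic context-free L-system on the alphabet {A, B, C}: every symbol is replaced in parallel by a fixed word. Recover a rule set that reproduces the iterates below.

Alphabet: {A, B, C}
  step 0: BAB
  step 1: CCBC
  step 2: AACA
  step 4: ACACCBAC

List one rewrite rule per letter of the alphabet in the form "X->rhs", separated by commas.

  step 1 ⇒ step 2: CCBC ⇒ A·A·C·A
    B ↦ C
    C ↦ A
  step 0 ⇒ step 1: BAB ⇒ C·CB·C
    A ↦ CB

A->CB, B->C, C->A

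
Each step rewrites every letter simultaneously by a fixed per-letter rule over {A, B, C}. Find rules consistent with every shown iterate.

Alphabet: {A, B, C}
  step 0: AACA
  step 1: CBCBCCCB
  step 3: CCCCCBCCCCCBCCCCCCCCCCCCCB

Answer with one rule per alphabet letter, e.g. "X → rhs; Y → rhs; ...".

A->CB, B->A, C->CC

  step 0 ⇒ step 1: AACA ⇒ CB·CB·CC·CB
    A ↦ CB
    C ↦ CC
    B ↦ A  (constrained at step 1)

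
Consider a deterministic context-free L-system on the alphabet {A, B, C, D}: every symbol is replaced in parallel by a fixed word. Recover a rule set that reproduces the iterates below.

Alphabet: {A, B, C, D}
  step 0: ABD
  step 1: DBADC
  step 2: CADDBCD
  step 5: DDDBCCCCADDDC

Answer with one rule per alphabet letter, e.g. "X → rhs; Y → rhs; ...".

A->DB, B->AD, C->D, D->C

  step 1 ⇒ step 2: DBADC ⇒ C·AD·DB·C·D
    A ↦ DB
    B ↦ AD
    C ↦ D
    D ↦ C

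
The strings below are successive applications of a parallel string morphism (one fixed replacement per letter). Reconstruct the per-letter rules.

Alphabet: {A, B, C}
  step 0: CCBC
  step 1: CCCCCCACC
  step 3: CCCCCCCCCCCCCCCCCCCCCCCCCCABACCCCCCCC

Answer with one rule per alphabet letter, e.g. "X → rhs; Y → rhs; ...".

  step 0 ⇒ step 1: CCBC ⇒ CC·CC·CCA·CC
    B ↦ CCA
    C ↦ CC
    A ↦ BA  (constrained at step 1)

A->BA, B->CCA, C->CC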